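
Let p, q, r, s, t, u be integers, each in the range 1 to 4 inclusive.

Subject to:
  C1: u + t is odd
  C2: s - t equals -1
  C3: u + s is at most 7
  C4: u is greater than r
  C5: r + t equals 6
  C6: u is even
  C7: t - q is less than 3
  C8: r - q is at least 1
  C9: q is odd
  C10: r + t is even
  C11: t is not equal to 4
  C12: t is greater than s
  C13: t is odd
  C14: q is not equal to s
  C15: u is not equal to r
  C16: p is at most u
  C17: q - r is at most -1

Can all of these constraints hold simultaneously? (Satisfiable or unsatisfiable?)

Setting (p, q, r, s, t, u) = (3, 1, 3, 2, 3, 4) satisfies everything: constraint 2: s - t = -1; constraint 3: u + s = 6, and the others follow.

Satisfiable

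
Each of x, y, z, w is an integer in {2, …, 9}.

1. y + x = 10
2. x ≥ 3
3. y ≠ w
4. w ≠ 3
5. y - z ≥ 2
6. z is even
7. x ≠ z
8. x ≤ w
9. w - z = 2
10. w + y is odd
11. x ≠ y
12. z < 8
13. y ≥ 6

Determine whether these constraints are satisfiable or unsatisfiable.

Satisfiable

Setting (x, y, z, w) = (3, 7, 2, 4) satisfies everything: constraint 1: y + x = 10; constraint 5: y - z = 5; constraint 9: w - z = 2, and the others follow.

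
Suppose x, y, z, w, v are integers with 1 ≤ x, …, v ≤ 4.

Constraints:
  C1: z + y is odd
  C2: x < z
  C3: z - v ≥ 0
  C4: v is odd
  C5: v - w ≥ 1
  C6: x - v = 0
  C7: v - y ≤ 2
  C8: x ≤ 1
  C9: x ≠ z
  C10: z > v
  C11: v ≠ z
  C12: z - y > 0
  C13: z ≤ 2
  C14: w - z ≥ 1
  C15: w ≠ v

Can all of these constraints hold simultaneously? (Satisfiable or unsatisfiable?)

Constraints 3, 5, and 14 give z − v ≥ 0, v − w ≥ 1, w − z ≥ 1.
Adding all 3 inequalities: the left sides telescope to 0, and the right sides sum to 0 + 1 + 1 = 2. So 0 ≥ 2, which is false.

Unsatisfiable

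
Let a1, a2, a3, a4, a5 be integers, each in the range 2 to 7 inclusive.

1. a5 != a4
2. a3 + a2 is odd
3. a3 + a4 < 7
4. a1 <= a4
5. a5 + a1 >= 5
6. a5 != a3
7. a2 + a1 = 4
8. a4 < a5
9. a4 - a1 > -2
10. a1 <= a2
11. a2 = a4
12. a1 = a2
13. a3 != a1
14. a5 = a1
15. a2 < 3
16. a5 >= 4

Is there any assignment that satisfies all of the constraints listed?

Unsatisfiable

From constraints 11, 12, and 14, a5 = a1 = a2 = a4, so a5 = a4. But constraint 1 says a5 ≠ a4. Contradiction.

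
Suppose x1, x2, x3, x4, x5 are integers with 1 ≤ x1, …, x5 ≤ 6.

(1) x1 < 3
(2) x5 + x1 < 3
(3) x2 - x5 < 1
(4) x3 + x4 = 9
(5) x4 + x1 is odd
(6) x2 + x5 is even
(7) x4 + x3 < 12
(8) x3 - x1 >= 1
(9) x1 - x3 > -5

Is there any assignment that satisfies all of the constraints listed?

The assignment x1 = 1, x2 = 1, x3 = 5, x4 = 4, x5 = 1 works:
  constraint 2 holds since x5 + x1 = 2.
  constraint 3 holds since x2 - x5 = 0.
  constraint 4 holds since x3 + x4 = 9.
The rest check out directly.

Satisfiable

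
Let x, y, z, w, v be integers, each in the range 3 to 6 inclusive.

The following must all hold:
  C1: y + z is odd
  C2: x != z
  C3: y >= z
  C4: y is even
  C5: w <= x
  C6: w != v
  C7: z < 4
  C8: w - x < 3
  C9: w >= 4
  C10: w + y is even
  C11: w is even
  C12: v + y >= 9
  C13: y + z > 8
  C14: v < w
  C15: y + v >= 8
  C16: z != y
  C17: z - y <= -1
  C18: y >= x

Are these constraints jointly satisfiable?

Try x = 4, y = 6, z = 3, w = 4, v = 3.
Check constraint 8: w - x = 0; constraint 12: v + y = 9; constraint 13: y + z = 9. The remaining constraints are straightforward to verify.

Satisfiable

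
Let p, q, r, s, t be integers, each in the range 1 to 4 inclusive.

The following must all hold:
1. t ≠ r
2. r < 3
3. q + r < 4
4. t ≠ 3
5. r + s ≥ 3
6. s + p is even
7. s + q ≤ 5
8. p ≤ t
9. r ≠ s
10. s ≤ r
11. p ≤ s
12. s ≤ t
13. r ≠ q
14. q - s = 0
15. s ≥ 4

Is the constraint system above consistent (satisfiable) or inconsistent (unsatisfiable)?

Unsatisfiable

From constraints 10 and 15: r ≥ s and s ≥ 4, so r ≥ 4. From constraint 2: r ≤ 2. But 2 < 4, so no value of r works.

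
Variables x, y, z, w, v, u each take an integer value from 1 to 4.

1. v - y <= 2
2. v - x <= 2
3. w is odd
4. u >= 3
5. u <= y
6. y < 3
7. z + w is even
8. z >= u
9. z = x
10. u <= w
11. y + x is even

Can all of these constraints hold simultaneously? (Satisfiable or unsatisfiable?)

Unsatisfiable

From constraints 4 and 5: y ≥ u and u ≥ 3, so y ≥ 3. From constraint 6: y ≤ 2. But 2 < 3, so no value of y works.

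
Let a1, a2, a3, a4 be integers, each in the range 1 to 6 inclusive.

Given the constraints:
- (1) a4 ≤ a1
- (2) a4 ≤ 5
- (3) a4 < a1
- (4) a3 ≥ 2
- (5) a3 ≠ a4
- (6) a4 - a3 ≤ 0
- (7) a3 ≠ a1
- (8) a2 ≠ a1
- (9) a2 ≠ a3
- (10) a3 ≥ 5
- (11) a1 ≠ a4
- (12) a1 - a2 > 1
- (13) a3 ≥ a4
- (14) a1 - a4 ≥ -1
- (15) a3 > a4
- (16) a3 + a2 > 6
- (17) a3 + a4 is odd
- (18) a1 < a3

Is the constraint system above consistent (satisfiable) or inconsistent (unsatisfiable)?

Satisfiable

One satisfying assignment is a1 = 5, a2 = 3, a3 = 6, a4 = 3.
For the less obvious constraints — constraint 6: a4 - a3 = -3; constraint 12: a1 - a2 = 2 — and the others hold by inspection.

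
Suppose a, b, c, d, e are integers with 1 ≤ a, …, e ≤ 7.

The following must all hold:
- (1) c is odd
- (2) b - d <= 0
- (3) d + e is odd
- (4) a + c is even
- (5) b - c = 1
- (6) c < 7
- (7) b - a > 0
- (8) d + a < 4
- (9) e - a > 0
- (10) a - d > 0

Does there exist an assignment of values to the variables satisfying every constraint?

Unsatisfiable

Constraints 2, 7, and 10 give b ≤ d, d < a, a < b. Chaining: b ≤ d < a < b, which forces b < b — impossible.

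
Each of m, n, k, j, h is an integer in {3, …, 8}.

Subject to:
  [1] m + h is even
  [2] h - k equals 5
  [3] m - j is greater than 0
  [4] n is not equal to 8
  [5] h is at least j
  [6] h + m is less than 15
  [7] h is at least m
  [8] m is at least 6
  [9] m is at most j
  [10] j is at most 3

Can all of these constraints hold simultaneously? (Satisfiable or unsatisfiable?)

From constraint 8: m ≥ 6. From constraints 9 and 10: m ≤ j and j ≤ 3, so m ≤ 3. But 3 < 6, so no value of m works.

Unsatisfiable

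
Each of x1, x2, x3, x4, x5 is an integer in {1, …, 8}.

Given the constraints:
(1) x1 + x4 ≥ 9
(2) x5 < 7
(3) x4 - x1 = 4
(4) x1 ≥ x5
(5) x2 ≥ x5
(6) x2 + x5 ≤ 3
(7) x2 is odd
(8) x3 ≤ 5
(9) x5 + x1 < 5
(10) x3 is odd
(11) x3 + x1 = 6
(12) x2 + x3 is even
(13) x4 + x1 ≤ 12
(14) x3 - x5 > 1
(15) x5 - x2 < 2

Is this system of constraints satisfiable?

Satisfiable

One satisfying assignment is x1 = 3, x2 = 1, x3 = 3, x4 = 7, x5 = 1.
For the less obvious constraints — constraint 1: x1 + x4 = 10; constraint 3: x4 - x1 = 4 — and the others hold by inspection.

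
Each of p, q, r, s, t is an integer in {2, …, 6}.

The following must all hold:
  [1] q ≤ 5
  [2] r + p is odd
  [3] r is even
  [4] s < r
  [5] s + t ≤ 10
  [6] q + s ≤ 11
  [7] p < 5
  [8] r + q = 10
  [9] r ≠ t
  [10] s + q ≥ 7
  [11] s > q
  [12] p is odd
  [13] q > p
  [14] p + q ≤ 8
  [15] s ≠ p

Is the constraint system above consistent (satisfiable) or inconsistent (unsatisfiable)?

Take p = 3, q = 4, r = 6, s = 5, t = 3. Then constraint 5: s + t = 8; constraint 6: q + s = 9, and every other listed constraint is also met.

Satisfiable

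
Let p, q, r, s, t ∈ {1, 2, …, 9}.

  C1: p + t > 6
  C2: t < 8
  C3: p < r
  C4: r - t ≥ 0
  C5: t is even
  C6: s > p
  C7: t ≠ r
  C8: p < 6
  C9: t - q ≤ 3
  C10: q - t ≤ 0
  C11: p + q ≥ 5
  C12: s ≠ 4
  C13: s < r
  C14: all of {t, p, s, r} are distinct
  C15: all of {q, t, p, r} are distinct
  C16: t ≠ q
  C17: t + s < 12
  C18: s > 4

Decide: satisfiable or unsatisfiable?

Setting (p, q, r, s, t) = (2, 3, 7, 5, 6) satisfies everything: constraint 1: p + t = 8; constraint 4: r - t = 1, and the others follow.

Satisfiable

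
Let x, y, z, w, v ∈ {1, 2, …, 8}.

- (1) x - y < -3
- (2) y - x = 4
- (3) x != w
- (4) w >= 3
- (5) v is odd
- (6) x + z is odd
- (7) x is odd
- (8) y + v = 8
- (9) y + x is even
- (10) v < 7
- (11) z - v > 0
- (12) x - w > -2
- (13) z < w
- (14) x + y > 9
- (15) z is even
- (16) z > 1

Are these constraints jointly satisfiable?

Satisfiable

Try x = 3, y = 7, z = 2, w = 4, v = 1.
Check constraint 1: x - y = -4; constraint 2: y - x = 4; constraint 8: y + v = 8. The remaining constraints are straightforward to verify.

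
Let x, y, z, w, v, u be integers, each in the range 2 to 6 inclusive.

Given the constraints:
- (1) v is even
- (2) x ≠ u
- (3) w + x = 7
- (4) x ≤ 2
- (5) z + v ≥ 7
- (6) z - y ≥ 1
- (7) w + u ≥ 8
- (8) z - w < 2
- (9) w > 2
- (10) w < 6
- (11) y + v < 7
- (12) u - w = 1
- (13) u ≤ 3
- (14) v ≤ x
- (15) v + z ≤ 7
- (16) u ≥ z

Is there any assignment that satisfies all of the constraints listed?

From constraints 13 and 16: z ≤ u ≤ 3. From constraints 4 and 14: v ≤ x ≤ 2. Hence z + v ≤ 5. But constraint 5 requires z + v ≥ 7, and 7 > 5. Contradiction.

Unsatisfiable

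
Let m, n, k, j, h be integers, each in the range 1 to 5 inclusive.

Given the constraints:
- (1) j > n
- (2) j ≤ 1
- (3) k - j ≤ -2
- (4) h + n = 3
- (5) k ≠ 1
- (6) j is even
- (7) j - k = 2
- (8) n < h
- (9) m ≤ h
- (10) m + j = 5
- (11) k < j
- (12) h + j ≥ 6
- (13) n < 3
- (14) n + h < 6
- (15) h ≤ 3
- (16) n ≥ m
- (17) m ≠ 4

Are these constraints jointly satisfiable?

Unsatisfiable

From constraints 9 and 15: m ≤ h ≤ 3. From constraint 2: j ≤ 1. Hence m + j ≤ 4. But constraint 10 requires m + j = 5, and 5 > 4. Contradiction.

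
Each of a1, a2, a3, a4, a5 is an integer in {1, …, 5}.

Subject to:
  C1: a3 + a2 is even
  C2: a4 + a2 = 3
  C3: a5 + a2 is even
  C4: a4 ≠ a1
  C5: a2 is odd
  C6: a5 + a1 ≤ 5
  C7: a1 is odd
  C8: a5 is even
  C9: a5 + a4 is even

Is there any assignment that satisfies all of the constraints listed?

Unsatisfiable

Constraint 8 makes a5 even and constraint 5 makes a2 odd, so a5 + a2 must be odd. Constraint 3 says a5 + a2 is even — contradiction.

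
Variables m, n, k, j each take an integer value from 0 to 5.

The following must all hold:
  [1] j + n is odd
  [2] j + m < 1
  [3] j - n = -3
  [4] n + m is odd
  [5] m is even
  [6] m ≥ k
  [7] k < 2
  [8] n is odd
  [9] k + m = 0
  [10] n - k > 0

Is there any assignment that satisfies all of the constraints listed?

Setting (m, n, k, j) = (0, 3, 0, 0) satisfies everything: constraint 2: j + m = 0; constraint 3: j - n = -3, and the others follow.

Satisfiable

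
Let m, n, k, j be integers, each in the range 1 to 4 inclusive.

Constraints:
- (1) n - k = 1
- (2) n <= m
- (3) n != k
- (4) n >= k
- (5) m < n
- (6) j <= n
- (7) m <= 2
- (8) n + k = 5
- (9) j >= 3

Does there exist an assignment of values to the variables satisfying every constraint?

From constraints 6 and 9: n ≥ j and j ≥ 3, so n ≥ 3. From constraints 2 and 7: n ≤ m and m ≤ 2, so n ≤ 2. But 2 < 3, so no value of n works.

Unsatisfiable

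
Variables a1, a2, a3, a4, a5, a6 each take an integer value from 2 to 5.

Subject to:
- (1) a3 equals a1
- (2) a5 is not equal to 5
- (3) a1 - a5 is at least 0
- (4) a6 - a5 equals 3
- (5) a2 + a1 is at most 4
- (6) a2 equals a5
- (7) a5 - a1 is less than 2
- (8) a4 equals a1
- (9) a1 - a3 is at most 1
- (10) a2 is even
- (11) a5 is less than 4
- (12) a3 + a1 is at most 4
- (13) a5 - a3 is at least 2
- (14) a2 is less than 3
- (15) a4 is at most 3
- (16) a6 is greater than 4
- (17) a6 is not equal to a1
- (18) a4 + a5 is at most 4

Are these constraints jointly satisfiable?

Constraints 3, 9, and 13 give a3 − a1 ≥ -1, a1 − a5 ≥ 0, a5 − a3 ≥ 2.
Adding all 3 inequalities: the left sides telescope to 0, and the right sides sum to (-1) + 0 + 2 = 1. So 0 ≥ 1, which is false.

Unsatisfiable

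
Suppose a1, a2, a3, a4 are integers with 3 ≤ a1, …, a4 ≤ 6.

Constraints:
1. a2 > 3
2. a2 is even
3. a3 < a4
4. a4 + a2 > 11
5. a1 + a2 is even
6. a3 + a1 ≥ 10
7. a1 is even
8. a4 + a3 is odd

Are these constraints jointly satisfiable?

Satisfiable

One satisfying assignment is a1 = 6, a2 = 6, a3 = 5, a4 = 6.
For the less obvious constraints — constraint 4: a4 + a2 = 12; constraint 6: a3 + a1 = 11 — and the others hold by inspection.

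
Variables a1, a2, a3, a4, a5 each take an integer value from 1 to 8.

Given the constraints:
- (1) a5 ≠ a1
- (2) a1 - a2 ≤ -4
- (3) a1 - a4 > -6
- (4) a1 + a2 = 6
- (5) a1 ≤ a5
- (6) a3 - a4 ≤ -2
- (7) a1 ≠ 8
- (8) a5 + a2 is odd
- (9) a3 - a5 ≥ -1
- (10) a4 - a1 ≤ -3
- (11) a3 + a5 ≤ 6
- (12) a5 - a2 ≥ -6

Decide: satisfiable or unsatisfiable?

Constraints 2, 6, 9, 10, and 12 give a3 − a5 ≥ -1, a5 − a2 ≥ -6, a2 − a1 ≥ 4, a1 − a4 ≥ 3, a4 − a3 ≥ 2.
Adding all 5 inequalities: the left sides telescope to 0, and the right sides sum to (-1) + (-6) + 4 + 3 + 2 = 2. So 0 ≥ 2, which is false.

Unsatisfiable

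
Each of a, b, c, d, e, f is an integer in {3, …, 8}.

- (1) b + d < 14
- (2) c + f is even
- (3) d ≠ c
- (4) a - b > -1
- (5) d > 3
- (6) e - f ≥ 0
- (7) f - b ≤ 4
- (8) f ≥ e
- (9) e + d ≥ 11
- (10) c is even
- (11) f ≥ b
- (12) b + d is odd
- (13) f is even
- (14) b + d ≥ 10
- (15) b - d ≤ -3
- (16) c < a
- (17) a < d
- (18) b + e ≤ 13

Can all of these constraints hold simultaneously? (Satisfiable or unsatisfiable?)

Setting (a, b, c, d, e, f) = (5, 5, 4, 8, 6, 6) satisfies everything: constraint 1: b + d = 13; constraint 4: a - b = 0; constraint 6: e - f = 0, and the others follow.

Satisfiable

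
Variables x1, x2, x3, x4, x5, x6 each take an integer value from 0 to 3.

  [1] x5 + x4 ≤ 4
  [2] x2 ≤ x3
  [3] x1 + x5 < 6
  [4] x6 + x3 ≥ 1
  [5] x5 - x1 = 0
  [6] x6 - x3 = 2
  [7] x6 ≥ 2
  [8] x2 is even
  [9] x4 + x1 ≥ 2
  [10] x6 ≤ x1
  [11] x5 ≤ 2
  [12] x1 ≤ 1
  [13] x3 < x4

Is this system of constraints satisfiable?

From constraint 7: x6 ≥ 2. From constraints 10 and 12: x6 ≤ x1 and x1 ≤ 1, so x6 ≤ 1. But 1 < 2, so no value of x6 works.

Unsatisfiable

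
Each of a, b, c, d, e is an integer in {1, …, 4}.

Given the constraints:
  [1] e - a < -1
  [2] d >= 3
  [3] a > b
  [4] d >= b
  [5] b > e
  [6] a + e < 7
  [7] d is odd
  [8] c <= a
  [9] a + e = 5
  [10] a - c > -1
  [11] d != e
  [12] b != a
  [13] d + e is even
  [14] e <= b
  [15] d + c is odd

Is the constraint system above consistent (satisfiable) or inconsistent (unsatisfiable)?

Satisfiable

One satisfying assignment is a = 4, b = 3, c = 2, d = 3, e = 1.
For the less obvious constraints — constraint 1: e - a = -3; constraint 6: a + e = 5; constraint 9: a + e = 5 — and the others hold by inspection.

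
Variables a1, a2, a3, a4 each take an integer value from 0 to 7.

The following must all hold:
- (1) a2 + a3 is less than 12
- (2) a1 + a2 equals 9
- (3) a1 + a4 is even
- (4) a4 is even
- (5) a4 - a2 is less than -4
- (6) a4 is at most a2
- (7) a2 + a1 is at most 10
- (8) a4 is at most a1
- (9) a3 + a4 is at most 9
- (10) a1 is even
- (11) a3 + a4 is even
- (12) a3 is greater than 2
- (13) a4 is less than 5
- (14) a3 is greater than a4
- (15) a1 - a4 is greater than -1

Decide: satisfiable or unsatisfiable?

Take a1 = 2, a2 = 7, a3 = 4, a4 = 2. Then constraint 1: a2 + a3 = 11; constraint 2: a1 + a2 = 9, and every other listed constraint is also met.

Satisfiable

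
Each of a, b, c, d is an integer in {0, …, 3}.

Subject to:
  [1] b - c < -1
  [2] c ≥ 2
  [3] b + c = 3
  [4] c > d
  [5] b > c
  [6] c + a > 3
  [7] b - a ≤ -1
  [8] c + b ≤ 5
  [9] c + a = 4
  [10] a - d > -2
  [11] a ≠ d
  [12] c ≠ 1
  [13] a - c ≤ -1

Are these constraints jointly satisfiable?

Unsatisfiable

Constraints 5, 7, and 13 give b < a, a < c, c < b. Chaining: b < a < c < b, which forces b < b — impossible.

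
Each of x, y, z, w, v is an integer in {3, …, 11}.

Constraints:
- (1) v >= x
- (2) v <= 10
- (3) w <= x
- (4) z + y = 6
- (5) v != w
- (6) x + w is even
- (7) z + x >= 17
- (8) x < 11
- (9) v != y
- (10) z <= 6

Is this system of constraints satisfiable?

Unsatisfiable

From constraint 10: z ≤ 6. From constraints 1 and 2: x ≤ v ≤ 10. Hence z + x ≤ 16. But constraint 7 requires z + x ≥ 17, and 17 > 16. Contradiction.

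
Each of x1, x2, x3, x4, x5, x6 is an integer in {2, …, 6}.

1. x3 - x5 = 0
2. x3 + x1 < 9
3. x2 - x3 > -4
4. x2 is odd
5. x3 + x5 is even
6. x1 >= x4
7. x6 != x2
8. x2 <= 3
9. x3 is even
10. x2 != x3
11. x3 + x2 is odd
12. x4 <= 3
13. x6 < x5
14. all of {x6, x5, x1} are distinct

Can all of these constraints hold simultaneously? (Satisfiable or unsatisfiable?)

Try x1 = 2, x2 = 3, x3 = 6, x4 = 2, x5 = 6, x6 = 4.
Check constraint 1: x3 - x5 = 0; constraint 2: x3 + x1 = 8; constraint 3: x2 - x3 = -3. The remaining constraints are straightforward to verify.

Satisfiable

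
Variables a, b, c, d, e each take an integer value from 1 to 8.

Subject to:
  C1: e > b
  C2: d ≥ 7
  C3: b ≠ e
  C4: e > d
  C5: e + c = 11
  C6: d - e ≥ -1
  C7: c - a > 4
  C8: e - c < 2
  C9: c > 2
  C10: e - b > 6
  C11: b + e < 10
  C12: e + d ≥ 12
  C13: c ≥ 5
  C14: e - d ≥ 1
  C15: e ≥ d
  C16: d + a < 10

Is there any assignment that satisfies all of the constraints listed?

From constraints 2 and 15: e ≥ d ≥ 7. From constraint 13: c ≥ 5. Hence e + c ≥ 12. But constraint 5 requires e + c = 11, and 11 < 12. Contradiction.

Unsatisfiable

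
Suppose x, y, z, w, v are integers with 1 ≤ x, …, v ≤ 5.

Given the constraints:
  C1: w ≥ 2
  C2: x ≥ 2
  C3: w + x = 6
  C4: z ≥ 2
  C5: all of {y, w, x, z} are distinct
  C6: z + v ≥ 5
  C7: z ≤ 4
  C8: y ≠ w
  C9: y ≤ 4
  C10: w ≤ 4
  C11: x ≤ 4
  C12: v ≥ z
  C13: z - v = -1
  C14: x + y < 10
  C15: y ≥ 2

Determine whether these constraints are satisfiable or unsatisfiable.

Unsatisfiable

Constraints 1, 2, 4, 7, 9, 10, 11, and 15 confine each of y, w, x, z to the 3 values {2, …, 4}.
Constraint 5 requires all 4 of them to be distinct, but only 3 values are available — impossible by the pigeonhole principle.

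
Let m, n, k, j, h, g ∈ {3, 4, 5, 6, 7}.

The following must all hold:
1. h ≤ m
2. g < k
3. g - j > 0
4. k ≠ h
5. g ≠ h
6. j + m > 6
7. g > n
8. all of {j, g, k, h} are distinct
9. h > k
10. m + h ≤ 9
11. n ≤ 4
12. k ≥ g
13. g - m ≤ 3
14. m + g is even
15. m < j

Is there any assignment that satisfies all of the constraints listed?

Unsatisfiable

Constraints 1, 2, 3, 9, and 15 give m < j, j < g, g < k, k < h, h ≤ m. Chaining: m < j < g < k < h ≤ m, which forces m < m — impossible.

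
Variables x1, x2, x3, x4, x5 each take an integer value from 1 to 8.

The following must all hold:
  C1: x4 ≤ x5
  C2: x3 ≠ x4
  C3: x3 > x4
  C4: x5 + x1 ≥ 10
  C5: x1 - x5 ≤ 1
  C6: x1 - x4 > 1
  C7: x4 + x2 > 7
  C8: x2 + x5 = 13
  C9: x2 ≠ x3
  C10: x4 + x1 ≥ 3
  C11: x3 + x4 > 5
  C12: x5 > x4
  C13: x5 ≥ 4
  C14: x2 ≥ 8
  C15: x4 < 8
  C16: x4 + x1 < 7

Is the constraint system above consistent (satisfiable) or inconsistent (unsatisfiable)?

Setting (x1, x2, x3, x4, x5) = (5, 8, 7, 1, 5) satisfies everything: constraint 4: x5 + x1 = 10; constraint 5: x1 - x5 = 0; constraint 6: x1 - x4 = 4, and the others follow.

Satisfiable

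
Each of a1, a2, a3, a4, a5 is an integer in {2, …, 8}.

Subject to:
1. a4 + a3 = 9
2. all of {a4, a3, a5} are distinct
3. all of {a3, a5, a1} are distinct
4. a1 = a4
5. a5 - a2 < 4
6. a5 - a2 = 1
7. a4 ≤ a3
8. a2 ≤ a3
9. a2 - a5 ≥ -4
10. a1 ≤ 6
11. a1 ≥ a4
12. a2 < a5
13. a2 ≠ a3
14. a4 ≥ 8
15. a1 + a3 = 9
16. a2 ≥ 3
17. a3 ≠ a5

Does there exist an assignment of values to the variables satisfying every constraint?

Unsatisfiable

From constraints 11 and 14: a1 ≥ a4 ≥ 8. From constraints 8 and 16: a3 ≥ a2 ≥ 3. Hence a1 + a3 ≥ 11. But constraint 15 requires a1 + a3 = 9, and 9 < 11. Contradiction.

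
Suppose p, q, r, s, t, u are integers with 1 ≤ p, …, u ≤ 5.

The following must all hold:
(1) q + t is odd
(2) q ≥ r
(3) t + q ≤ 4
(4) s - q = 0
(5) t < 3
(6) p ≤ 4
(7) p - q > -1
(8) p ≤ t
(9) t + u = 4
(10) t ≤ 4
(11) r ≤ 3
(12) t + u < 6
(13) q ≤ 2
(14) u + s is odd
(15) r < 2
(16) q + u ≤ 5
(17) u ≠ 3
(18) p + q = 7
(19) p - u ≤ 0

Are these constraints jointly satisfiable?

Unsatisfiable

From constraints 8 and 10: p ≤ t ≤ 4. From constraint 13: q ≤ 2. Hence p + q ≤ 6. But constraint 18 requires p + q = 7, and 7 > 6. Contradiction.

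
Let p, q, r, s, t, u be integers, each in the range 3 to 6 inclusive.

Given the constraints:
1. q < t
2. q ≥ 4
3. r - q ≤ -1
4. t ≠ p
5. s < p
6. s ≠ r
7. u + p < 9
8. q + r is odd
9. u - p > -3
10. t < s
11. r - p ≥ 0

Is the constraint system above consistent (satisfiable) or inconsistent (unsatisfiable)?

Constraints 1, 3, 5, 10, and 11 give p ≤ r, r < q, q < t, t < s, s < p. Chaining: p ≤ r < q < t < s < p, which forces p < p — impossible.

Unsatisfiable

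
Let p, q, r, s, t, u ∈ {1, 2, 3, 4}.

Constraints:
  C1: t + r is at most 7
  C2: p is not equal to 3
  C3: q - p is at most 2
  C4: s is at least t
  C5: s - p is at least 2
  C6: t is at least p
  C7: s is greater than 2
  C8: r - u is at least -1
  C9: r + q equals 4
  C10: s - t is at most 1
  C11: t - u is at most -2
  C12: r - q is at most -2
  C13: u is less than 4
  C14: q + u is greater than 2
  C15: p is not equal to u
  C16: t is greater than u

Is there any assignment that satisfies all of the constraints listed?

Constraints 3, 5, 8, 10, 11, and 12 give r − u ≥ -1, u − t ≥ 2, t − s ≥ -1, s − p ≥ 2, p − q ≥ -2, q − r ≥ 2.
Adding all 6 inequalities: the left sides telescope to 0, and the right sides sum to (-1) + 2 + (-1) + 2 + (-2) + 2 = 2. So 0 ≥ 2, which is false.

Unsatisfiable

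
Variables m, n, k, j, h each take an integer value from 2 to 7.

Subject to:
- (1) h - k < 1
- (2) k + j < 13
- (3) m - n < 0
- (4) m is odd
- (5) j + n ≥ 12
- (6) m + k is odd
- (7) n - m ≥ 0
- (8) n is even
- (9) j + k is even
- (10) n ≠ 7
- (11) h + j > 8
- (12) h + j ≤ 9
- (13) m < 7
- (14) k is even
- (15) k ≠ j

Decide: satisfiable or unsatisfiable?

Satisfiable

The assignment m = 5, n = 6, k = 4, j = 6, h = 3 works:
  constraint 1 holds since h - k = -1.
  constraint 2 holds since k + j = 10.
  constraint 3 holds since m - n = -1.
The rest check out directly.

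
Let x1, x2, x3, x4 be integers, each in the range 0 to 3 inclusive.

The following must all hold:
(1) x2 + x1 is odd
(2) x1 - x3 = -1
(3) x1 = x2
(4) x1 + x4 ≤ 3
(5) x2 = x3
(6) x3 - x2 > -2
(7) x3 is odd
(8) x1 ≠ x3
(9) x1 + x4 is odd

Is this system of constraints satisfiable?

From constraints 3 and 5, x1 = x2 = x3, so x1 = x3. But constraint 8 says x1 ≠ x3. Contradiction.

Unsatisfiable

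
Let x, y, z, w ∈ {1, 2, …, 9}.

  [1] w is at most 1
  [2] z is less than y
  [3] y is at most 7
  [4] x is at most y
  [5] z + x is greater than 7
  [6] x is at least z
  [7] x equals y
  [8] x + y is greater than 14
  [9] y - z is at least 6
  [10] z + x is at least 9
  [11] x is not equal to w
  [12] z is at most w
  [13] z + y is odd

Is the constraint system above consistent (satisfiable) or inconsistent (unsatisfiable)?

From constraints 1 and 12: z ≤ w ≤ 1. From constraints 3 and 4: x ≤ y ≤ 7. Hence z + x ≤ 8. But constraint 10 requires z + x ≥ 9, and 9 > 8. Contradiction.

Unsatisfiable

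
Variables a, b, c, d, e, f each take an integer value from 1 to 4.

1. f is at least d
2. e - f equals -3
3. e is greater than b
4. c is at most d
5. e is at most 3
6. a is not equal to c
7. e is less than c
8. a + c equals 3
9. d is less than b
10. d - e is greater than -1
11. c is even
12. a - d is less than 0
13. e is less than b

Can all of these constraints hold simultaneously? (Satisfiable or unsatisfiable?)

Constraints 3, 4, 7, and 9 give e < c, c ≤ d, d < b, b < e. Chaining: e < c ≤ d < b < e, which forces e < e — impossible.

Unsatisfiable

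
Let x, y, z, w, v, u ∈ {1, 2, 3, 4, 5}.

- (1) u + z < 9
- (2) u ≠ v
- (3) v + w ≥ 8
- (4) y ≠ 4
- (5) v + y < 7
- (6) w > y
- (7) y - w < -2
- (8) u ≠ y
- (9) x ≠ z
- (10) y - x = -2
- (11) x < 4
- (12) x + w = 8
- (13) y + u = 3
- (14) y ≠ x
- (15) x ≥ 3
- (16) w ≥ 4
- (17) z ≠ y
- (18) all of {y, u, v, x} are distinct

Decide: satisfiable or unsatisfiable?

Try x = 3, y = 1, z = 5, w = 5, v = 4, u = 2.
Check constraint 1: u + z = 7; constraint 3: v + w = 9. The remaining constraints are straightforward to verify.

Satisfiable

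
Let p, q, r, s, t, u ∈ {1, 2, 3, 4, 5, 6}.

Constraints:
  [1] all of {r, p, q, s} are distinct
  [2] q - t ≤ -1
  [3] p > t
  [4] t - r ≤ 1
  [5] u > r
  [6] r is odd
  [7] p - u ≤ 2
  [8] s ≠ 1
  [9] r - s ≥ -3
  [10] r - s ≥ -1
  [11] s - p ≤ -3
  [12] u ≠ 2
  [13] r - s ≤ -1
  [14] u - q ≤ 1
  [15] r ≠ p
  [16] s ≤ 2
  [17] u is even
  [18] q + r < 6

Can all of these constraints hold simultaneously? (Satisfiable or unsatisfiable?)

Unsatisfiable

Constraints 2, 4, 7, 11, 13, and 14 give p − s ≥ 3, s − r ≥ 1, r − t ≥ -1, t − q ≥ 1, q − u ≥ -1, u − p ≥ -2.
Adding all 6 inequalities: the left sides telescope to 0, and the right sides sum to 3 + 1 + (-1) + 1 + (-1) + (-2) = 1. So 0 ≥ 1, which is false.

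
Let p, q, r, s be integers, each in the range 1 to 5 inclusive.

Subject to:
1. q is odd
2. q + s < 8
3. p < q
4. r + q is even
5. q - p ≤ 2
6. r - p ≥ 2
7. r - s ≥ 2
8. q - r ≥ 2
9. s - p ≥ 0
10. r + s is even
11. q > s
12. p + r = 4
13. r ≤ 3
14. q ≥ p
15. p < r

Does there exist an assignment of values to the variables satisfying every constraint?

Constraints 5, 7, 8, and 9 give s − p ≥ 0, p − q ≥ -2, q − r ≥ 2, r − s ≥ 2.
Adding all 4 inequalities: the left sides telescope to 0, and the right sides sum to 0 + (-2) + 2 + 2 = 2. So 0 ≥ 2, which is false.

Unsatisfiable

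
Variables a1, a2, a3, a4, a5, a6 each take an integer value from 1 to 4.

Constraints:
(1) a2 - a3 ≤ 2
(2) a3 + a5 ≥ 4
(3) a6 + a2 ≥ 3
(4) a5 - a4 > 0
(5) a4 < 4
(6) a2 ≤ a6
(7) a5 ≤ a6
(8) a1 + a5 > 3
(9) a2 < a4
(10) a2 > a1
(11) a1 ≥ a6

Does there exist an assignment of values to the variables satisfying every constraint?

Constraints 4, 7, 9, 10, and 11 give a5 ≤ a6, a6 ≤ a1, a1 < a2, a2 < a4, a4 < a5. Chaining: a5 ≤ a6 ≤ a1 < a2 < a4 < a5, which forces a5 < a5 — impossible.

Unsatisfiable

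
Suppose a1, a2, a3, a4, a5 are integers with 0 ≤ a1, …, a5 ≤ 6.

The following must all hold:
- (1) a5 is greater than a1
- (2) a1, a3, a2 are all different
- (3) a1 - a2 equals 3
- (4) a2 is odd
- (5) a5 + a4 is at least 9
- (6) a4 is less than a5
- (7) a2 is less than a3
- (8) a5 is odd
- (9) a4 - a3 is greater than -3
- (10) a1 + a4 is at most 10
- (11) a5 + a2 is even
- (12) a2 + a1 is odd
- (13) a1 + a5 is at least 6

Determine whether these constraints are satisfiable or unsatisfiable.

One satisfying assignment is a1 = 4, a2 = 1, a3 = 5, a4 = 4, a5 = 5.
For the less obvious constraints — constraint 3: a1 - a2 = 3; constraint 5: a5 + a4 = 9; constraint 9: a4 - a3 = -1 — and the others hold by inspection.

Satisfiable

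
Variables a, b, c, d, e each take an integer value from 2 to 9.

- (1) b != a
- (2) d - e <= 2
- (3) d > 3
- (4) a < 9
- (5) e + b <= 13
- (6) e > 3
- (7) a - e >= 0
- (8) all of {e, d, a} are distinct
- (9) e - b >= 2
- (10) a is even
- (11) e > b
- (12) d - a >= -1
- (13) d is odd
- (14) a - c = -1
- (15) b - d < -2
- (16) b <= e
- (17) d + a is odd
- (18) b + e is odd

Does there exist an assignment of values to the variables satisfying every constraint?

Setting (a, b, c, d, e) = (8, 4, 9, 9, 7) satisfies everything: constraint 2: d - e = 2; constraint 5: e + b = 11; constraint 7: a - e = 1, and the others follow.

Satisfiable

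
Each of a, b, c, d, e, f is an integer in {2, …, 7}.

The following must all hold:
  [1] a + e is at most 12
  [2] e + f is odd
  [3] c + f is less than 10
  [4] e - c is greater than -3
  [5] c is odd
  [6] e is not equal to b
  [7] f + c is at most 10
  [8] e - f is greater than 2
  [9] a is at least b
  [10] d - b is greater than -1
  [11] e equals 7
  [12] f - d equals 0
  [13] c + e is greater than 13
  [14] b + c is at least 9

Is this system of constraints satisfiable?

Try a = 2, b = 2, c = 7, d = 2, e = 7, f = 2.
Check constraint 1: a + e = 9; constraint 3: c + f = 9; constraint 4: e - c = 0. The remaining constraints are straightforward to verify.

Satisfiable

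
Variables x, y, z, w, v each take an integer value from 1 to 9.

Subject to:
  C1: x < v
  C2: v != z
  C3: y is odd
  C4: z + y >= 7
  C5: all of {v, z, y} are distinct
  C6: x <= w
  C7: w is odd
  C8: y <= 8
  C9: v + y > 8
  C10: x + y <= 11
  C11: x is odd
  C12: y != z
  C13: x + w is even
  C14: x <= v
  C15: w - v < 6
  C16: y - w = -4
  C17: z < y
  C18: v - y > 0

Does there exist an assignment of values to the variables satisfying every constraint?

Satisfiable

Try x = 3, y = 5, z = 2, w = 9, v = 6.
Check constraint 4: z + y = 7; constraint 9: v + y = 11. The remaining constraints are straightforward to verify.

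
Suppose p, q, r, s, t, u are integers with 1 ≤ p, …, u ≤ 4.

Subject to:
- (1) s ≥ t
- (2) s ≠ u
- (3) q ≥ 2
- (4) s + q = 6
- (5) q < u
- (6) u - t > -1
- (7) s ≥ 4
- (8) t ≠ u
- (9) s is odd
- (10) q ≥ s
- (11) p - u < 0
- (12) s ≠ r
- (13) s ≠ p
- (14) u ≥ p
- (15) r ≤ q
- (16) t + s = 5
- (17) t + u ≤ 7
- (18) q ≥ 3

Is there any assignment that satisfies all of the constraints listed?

From constraint 7: s ≥ 4. From constraint 18: q ≥ 3. Hence s + q ≥ 7. But constraint 4 requires s + q = 6, and 6 < 7. Contradiction.

Unsatisfiable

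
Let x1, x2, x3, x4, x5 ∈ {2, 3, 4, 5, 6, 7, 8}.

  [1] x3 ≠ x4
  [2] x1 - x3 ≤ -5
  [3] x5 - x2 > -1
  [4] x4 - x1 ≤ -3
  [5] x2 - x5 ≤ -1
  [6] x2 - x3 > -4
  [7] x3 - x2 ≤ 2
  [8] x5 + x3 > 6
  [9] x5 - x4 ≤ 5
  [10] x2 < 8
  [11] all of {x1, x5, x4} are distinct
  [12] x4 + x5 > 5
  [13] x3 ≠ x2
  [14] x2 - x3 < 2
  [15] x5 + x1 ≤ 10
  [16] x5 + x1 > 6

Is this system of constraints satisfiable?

Constraints 2, 4, 5, 7, and 9 give x4 − x5 ≥ -5, x5 − x2 ≥ 1, x2 − x3 ≥ -2, x3 − x1 ≥ 5, x1 − x4 ≥ 3.
Adding all 5 inequalities: the left sides telescope to 0, and the right sides sum to (-5) + 1 + (-2) + 5 + 3 = 2. So 0 ≥ 2, which is false.

Unsatisfiable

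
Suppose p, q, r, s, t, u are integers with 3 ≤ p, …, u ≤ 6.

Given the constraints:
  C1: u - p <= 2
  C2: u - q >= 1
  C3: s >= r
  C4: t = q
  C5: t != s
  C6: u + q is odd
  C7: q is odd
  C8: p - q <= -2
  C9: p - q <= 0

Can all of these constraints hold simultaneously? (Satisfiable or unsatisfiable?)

Constraints 1, 2, and 8 give p − u ≥ -2, u − q ≥ 1, q − p ≥ 2.
Adding all 3 inequalities: the left sides telescope to 0, and the right sides sum to (-2) + 1 + 2 = 1. So 0 ≥ 1, which is false.

Unsatisfiable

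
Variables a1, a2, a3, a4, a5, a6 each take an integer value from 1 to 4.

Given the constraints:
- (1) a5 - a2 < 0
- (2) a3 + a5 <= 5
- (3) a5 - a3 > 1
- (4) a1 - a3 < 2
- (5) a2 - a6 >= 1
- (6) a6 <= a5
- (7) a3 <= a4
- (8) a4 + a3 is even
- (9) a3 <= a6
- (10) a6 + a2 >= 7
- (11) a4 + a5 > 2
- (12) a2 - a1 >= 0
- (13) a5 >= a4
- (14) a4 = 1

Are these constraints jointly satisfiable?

Satisfiable

Setting (a1, a2, a3, a4, a5, a6) = (1, 4, 1, 1, 3, 3) satisfies everything: constraint 1: a5 - a2 = -1; constraint 2: a3 + a5 = 4, and the others follow.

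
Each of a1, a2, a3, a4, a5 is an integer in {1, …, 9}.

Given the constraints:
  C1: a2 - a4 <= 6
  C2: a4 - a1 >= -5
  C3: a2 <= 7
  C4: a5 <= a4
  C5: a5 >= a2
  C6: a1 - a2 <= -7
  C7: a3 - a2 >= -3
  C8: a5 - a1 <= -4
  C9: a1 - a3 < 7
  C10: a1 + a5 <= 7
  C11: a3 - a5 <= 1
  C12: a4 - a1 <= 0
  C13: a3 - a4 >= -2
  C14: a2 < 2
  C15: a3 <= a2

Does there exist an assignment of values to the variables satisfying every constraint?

Constraints 1, 6, 8, 11, and 13 give a4 − a2 ≥ -6, a2 − a1 ≥ 7, a1 − a5 ≥ 4, a5 − a3 ≥ -1, a3 − a4 ≥ -2.
Adding all 5 inequalities: the left sides telescope to 0, and the right sides sum to (-6) + 7 + 4 + (-1) + (-2) = 2. So 0 ≥ 2, which is false.

Unsatisfiable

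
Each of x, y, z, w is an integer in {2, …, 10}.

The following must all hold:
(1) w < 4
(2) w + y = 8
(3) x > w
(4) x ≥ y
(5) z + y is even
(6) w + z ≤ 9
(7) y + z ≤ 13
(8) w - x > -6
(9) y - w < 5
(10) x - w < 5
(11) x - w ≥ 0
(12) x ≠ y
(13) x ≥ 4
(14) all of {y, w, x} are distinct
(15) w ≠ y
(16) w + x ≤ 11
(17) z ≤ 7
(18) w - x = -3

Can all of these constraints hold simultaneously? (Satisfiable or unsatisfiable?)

Take x = 6, y = 5, z = 5, w = 3. Then constraint 2: w + y = 8; constraint 6: w + z = 8; constraint 7: y + z = 10, and every other listed constraint is also met.

Satisfiable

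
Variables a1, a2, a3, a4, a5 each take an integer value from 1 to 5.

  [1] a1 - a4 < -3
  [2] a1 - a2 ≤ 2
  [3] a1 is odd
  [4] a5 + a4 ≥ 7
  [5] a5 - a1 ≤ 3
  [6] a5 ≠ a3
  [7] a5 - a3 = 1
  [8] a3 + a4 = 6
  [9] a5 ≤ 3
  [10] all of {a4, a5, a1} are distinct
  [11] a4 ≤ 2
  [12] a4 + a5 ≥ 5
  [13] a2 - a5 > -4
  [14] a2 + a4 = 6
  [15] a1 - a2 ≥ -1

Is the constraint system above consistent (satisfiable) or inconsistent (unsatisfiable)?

Unsatisfiable

From constraint 9: a5 ≤ 3. From constraint 11: a4 ≤ 2. Hence a5 + a4 ≤ 5. But constraint 4 requires a5 + a4 ≥ 7, and 7 > 5. Contradiction.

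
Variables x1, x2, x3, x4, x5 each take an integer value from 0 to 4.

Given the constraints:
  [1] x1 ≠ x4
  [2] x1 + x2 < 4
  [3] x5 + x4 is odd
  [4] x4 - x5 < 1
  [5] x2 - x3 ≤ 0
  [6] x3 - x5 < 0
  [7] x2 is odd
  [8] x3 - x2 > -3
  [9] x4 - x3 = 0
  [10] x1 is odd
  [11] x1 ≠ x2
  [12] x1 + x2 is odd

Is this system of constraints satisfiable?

Unsatisfiable

Constraint 10 makes x1 odd and constraint 7 makes x2 odd, so x1 + x2 must be even. Constraint 12 says x1 + x2 is odd — contradiction.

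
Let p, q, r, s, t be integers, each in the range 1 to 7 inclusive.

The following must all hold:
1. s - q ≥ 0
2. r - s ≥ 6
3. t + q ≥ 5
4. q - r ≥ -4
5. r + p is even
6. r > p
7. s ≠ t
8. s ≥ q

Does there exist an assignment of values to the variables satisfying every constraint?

Unsatisfiable

Constraints 1, 2, and 4 give s − q ≥ 0, q − r ≥ -4, r − s ≥ 6.
Adding all 3 inequalities: the left sides telescope to 0, and the right sides sum to 0 + (-4) + 6 = 2. So 0 ≥ 2, which is false.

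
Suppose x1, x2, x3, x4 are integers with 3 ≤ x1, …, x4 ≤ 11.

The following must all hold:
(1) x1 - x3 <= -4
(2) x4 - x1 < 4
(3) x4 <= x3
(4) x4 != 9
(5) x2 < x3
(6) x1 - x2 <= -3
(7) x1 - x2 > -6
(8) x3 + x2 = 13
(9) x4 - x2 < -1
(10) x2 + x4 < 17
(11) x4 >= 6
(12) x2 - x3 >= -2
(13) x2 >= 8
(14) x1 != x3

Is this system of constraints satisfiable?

From constraints 3 and 11: x3 ≥ x4 ≥ 6. From constraint 13: x2 ≥ 8. Hence x3 + x2 ≥ 14. But constraint 8 requires x3 + x2 = 13, and 13 < 14. Contradiction.

Unsatisfiable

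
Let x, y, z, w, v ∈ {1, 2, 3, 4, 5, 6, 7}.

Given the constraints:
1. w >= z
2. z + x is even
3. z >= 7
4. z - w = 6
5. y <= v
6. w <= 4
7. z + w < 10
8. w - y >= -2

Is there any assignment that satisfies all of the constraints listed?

From constraint 3: z ≥ 7. From constraints 1 and 6: z ≤ w and w ≤ 4, so z ≤ 4. But 4 < 7, so no value of z works.

Unsatisfiable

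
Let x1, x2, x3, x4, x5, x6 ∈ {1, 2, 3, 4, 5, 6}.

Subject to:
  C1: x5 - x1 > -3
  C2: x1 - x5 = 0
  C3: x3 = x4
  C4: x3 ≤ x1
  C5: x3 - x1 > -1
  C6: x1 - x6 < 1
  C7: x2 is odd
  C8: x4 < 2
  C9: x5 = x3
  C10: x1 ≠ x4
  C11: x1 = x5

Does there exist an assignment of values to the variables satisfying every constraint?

From constraints 3, 9, and 11, x1 = x5 = x3 = x4, so x1 = x4. But constraint 10 says x1 ≠ x4. Contradiction.

Unsatisfiable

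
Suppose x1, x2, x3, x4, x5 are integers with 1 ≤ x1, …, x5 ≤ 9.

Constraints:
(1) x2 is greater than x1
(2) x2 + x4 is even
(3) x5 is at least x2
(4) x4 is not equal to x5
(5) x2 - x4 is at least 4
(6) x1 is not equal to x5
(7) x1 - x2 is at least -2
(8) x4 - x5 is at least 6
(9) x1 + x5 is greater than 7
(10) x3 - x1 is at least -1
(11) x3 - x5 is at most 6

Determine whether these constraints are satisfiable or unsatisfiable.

Constraints 5, 7, 8, 10, and 11 give x4 − x5 ≥ 6, x5 − x3 ≥ -6, x3 − x1 ≥ -1, x1 − x2 ≥ -2, x2 − x4 ≥ 4.
Adding all 5 inequalities: the left sides telescope to 0, and the right sides sum to 6 + (-6) + (-1) + (-2) + 4 = 1. So 0 ≥ 1, which is false.

Unsatisfiable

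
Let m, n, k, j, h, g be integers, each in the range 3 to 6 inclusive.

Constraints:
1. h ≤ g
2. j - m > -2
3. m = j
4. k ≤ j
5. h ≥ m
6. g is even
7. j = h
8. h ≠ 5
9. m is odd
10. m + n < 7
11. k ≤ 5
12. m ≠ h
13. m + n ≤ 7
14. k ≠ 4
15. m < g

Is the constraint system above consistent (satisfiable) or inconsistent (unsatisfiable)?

Unsatisfiable

From constraints 3 and 7, m = j = h, so m = h. But constraint 12 says m ≠ h. Contradiction.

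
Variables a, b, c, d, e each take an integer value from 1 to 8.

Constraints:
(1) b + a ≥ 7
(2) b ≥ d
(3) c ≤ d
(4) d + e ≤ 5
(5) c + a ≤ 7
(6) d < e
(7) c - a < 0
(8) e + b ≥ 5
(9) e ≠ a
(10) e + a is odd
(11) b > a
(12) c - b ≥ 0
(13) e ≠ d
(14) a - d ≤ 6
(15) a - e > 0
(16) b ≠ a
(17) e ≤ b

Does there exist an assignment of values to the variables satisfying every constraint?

Constraints 3, 6, 11, 12, and 15 give e < a, a < b, b ≤ c, c ≤ d, d < e. Chaining: e < a < b ≤ c ≤ d < e, which forces e < e — impossible.

Unsatisfiable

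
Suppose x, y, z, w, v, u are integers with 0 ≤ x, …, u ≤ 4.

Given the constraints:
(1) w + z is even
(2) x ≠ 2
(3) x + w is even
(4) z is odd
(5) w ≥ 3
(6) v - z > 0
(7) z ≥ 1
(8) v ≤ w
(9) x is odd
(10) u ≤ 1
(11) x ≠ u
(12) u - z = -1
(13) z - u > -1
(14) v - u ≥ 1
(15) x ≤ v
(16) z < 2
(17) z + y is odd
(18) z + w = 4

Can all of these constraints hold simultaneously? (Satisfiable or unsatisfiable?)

Satisfiable

Take x = 3, y = 0, z = 1, w = 3, v = 3, u = 0. Then constraint 6: v - z = 2; constraint 12: u - z = -1; constraint 13: z - u = 1, and every other listed constraint is also met.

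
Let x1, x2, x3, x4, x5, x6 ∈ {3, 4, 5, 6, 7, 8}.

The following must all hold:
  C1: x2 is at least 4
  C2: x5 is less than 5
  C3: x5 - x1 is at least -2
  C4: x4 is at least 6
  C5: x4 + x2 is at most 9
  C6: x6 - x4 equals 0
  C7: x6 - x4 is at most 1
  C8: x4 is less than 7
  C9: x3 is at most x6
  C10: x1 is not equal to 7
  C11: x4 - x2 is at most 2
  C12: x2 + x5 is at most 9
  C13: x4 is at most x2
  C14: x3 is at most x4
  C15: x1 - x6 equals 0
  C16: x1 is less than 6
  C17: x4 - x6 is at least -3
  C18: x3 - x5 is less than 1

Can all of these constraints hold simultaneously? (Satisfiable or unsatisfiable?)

From constraint 4: x4 ≥ 6. From constraint 1: x2 ≥ 4. Hence x4 + x2 ≥ 10. But constraint 5 requires x4 + x2 ≤ 9, and 9 < 10. Contradiction.

Unsatisfiable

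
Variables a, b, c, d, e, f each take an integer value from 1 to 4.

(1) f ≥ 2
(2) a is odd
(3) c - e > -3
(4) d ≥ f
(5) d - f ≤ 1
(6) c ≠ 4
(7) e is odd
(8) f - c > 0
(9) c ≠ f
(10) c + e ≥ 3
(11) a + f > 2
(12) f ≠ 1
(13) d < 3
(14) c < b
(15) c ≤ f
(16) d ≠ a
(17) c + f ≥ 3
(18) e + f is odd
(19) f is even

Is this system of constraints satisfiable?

One satisfying assignment is a = 1, b = 4, c = 1, d = 2, e = 3, f = 2.
For the less obvious constraints — constraint 3: c - e = -2; constraint 5: d - f = 0; constraint 8: f - c = 1 — and the others hold by inspection.

Satisfiable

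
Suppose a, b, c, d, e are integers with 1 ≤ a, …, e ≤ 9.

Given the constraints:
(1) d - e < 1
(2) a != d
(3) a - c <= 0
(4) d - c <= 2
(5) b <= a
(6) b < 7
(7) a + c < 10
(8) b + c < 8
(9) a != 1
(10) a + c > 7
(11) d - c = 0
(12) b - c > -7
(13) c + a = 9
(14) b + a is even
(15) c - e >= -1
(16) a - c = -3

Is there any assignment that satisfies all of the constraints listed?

One satisfying assignment is a = 3, b = 1, c = 6, d = 6, e = 6.
For the less obvious constraints — constraint 1: d - e = 0; constraint 3: a - c = -3 — and the others hold by inspection.

Satisfiable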